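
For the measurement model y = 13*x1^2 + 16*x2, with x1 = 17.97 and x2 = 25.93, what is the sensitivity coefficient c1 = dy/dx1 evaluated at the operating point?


y = 13*x1^2 + 16*x2
dy/dx1 = 2*13*x1
Evaluate at x1 = 17.97: c1 = 26 * 17.97
c1 = 467.2200

467.2200


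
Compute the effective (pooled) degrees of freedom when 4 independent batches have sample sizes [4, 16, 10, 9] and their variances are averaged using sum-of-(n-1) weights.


nu = sum_i (n_i - 1)
nu = ((4 - 1) + (16 - 1) + (10 - 1) + (9 - 1))
nu = 3 + 15 + 9 + 8
nu = 35

35


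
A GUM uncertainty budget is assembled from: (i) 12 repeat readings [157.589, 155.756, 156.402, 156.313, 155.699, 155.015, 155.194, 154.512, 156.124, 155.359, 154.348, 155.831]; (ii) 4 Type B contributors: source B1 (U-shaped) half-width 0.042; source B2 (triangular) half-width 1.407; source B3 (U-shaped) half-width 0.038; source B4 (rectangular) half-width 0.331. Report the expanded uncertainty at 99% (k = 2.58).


mean = (157.589 + 155.756 + 156.402 + 156.313 + 155.699 + 155.015 + 155.194 + 154.512 + 156.124 + 155.359 + 154.348 + 155.831) / 12 = 155.6785
s = sqrt(sum((x - mean)^2)/(n-1)) = 0.8899546
u_A = s / sqrt(n) = 0.8899546 / sqrt(12) = 0.25690776
u_B1 = 0.042 / sqrt(2) = 0.029698485
u_B2 = 1.407 / sqrt(6) = 0.57440534
u_B3 = 0.038 / sqrt(2) = 0.026870058
u_B4 = 0.331 / sqrt(3) = 0.19110294
uc = sqrt(0.25690776^2 + 0.029698485^2 + 0.57440534^2 + 0.026870058^2 + 0.19110294^2) = 0.65883794
U = k * uc = 2.58 * 0.65883794
U = 1.6998

1.6998


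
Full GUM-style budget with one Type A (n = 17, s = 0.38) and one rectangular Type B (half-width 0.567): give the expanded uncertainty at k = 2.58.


u_A = s / sqrt(n) = 0.38 / sqrt(17) = 0.092163538
u_B = half_width / sqrt(3) = 0.567 / sqrt(3) = 0.3273576
uc = sqrt(u_A^2 + u_B^2) = sqrt(0.092163538^2 + 0.3273576^2) = 0.34008398
U = k * uc = 2.58 * 0.34008398
U = 0.8774

0.8774


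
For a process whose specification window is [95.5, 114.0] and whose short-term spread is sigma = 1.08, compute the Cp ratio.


Cp = (USL - LSL) / (6 * sigma)
= (114.0 - 95.5) / (6 * 1.08)
= 18.5000 / 6.4800
= 2.8549

2.8549


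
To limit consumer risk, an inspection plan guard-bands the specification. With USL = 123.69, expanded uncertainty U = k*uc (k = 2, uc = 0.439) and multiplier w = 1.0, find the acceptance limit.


U = k * uc = 2 * 0.439 = 0.878
guard band g = w * U = 1.0 * 0.878 = 0.878
AL = USL - g = 123.69 - 0.878
AL = 122.8120

122.8120


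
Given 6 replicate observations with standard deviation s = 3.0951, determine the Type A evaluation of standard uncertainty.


u_A = s / sqrt(n)
u_A = 3.0951 / sqrt(6)
u_A = 3.0951 / 2.4494897
u_A = 1.2636

1.2636


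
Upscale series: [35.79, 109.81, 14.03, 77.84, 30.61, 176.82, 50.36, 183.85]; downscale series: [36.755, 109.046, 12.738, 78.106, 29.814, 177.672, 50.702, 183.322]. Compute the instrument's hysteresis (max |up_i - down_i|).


|35.79 - 36.755| = 0.9650
|109.81 - 109.046| = 0.7640
|14.03 - 12.738| = 1.2920
|77.84 - 78.106| = 0.2660
|30.61 - 29.814| = 0.7960
|176.82 - 177.672| = 0.8520
|50.36 - 50.702| = 0.3420
|183.85 - 183.322| = 0.5280
hysteresis = max(diffs) = 1.2920

1.2920


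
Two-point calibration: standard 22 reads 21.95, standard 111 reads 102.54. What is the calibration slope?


slope = (y2 - y1) / (x2 - x1)
= (102.54 - 21.95) / (111 - 22)
= 80.5900 / 89
= 0.9055

0.9055


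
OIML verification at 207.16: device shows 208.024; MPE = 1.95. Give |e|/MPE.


e = indication - reference = 208.024 - 207.16 = 0.8640
|e| = 0.8640
ratio = |e| / MPE = 0.8640 / 1.95
ratio = 0.4431

0.4431


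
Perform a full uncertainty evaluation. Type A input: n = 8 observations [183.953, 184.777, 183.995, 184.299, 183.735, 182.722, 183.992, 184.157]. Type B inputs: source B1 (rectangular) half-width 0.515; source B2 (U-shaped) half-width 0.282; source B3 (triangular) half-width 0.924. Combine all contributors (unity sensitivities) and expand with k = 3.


mean = (183.953 + 184.777 + 183.995 + 184.299 + 183.735 + 182.722 + 183.992 + 184.157) / 8 = 183.95375
s = sqrt(sum((x - mean)^2)/(n-1)) = 0.5863292
u_A = s / sqrt(n) = 0.5863292 / sqrt(8) = 0.20729868
u_B1 = 0.515 / sqrt(3) = 0.29733539
u_B2 = 0.282 / sqrt(2) = 0.19940411
u_B3 = 0.924 / sqrt(6) = 0.37722142
uc = sqrt(0.20729868^2 + 0.29733539^2 + 0.19940411^2 + 0.37722142^2) = 0.5598563
U = k * uc = 3 * 0.5598563
U = 1.6796

1.6796


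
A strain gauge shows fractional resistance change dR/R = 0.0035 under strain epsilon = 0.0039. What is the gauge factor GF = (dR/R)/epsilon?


GF = (dR/R) / epsilon
= 0.0035 / 0.0039
= 0.8974

0.8974


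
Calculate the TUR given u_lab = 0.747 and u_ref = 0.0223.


TUR = u_lab / u_ref
= 0.747 / 0.0223
= 33.4978

33.4978


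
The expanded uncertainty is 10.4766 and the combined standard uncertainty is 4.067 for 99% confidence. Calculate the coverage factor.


k = U / uc
k = 10.4766 / 4.067
k = 2.576

2.576


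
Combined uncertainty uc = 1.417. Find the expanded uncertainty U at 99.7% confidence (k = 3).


U = k * uc
U = 3 * 1.417
U = 4.2510

4.2510


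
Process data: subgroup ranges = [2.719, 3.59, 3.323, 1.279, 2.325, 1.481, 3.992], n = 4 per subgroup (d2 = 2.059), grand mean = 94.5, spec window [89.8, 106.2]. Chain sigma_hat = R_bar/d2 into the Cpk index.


R_bar = (2.719 + 3.59 + 3.323 + 1.279 + 2.325 + 1.481 + 3.992) / 7 = 2.6727143
sigma = R_bar / d2 = 2.6727143 / 2.059 = 1.2980643
Cp = (USL - LSL)/(6*sigma) = (106.2 - 89.8)/(6*1.2980643) = 2.1057
Cpu = (106.2 - 94.5)/(3*1.2980643) = 3.0045
Cpl = (94.5 - 89.8)/(3*1.2980643) = 1.2069
Cpk = min(Cpu, Cpl) = 1.2069

1.2069


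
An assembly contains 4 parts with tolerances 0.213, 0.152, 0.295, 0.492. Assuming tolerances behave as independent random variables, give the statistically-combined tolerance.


RSS = sqrt(0.213^2 + 0.152^2 + 0.295^2 + 0.492^2)
= sqrt(0.397562)
= 0.6305

0.6305


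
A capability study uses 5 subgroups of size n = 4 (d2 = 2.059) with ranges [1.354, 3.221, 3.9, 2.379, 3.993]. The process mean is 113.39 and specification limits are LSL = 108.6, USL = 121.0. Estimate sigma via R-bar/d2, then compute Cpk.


R_bar = (1.354 + 3.221 + 3.9 + 2.379 + 3.993) / 5 = 2.9694
sigma = R_bar / d2 = 2.9694 / 2.059 = 1.4421564
Cp = (USL - LSL)/(6*sigma) = (121.0 - 108.6)/(6*1.4421564) = 1.4330
Cpu = (121.0 - 113.39)/(3*1.4421564) = 1.7589
Cpl = (113.39 - 108.6)/(3*1.4421564) = 1.1071
Cpk = min(Cpu, Cpl) = 1.1071

1.1071


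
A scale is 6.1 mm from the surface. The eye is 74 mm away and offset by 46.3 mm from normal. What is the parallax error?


error = h * offset / d
= 6.1 * 46.3 / 74
= 3.8166

3.8166


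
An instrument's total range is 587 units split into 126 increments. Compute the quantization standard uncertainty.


resolution = range / divisions
resolution = 587 / 126 = 4.6587302
u_res = resolution / (2*sqrt(3))
u_res = 4.6587302 / 3.4641016
u_res = 1.3449

1.3449


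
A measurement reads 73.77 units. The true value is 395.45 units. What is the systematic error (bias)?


Systematic error = measured - true
= 73.77 - 395.45
= -321.6800

-321.6800


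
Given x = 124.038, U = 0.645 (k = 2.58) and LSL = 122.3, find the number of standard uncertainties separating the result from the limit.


u = U / k = 0.645 / 2.58 = 0.25
margin = |LSL - x| = |122.3 - 124.038| = 1.738
z = margin / u = 1.738 / 0.25
z = 6.9520

6.9520


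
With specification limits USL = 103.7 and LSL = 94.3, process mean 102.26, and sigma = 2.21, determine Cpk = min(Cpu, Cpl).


Cpu = (USL - mean) / (3*sigma) = (103.7 - 102.26) / (3*2.21) = 0.2172
Cpl = (mean - LSL) / (3*sigma) = (102.26 - 94.3) / (3*2.21) = 1.2006
Cpk = min(Cpu, Cpl) = 0.2172

0.2172


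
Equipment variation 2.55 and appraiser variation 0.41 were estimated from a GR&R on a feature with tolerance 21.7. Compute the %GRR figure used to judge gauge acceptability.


GRR = sqrt(EV^2 + AV^2) = sqrt(2.55^2 + 0.41^2) = 2.5827505
%GRR = GRR / tol * 100 = 2.5827505 / 21.7 * 100
%GRR = 11.9021

11.9021


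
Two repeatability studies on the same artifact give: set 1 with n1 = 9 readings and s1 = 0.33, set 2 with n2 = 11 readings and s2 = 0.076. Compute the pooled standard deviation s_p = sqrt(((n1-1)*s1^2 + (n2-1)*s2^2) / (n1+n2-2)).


s_p = sqrt(((n1-1)*s1^2 + (n2-1)*s2^2) / (n1+n2-2))
numerator = (9-1)*0.33^2 + (11-1)*0.076^2 = 0.8712 + 0.05776 = 0.92896
denominator = 9 + 11 - 2 = 18
s_p^2 = 0.92896 / 18 = 0.051608889
s_p = sqrt(0.051608889) = 0.2272

0.2272


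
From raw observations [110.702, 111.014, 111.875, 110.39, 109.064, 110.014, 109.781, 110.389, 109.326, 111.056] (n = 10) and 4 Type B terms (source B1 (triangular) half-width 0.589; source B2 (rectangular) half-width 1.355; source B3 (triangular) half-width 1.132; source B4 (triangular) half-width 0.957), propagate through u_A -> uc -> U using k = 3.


mean = (110.702 + 111.014 + 111.875 + 110.39 + 109.064 + 110.014 + 109.781 + 110.389 + 109.326 + 111.056) / 10 = 110.3611
s = sqrt(sum((x - mean)^2)/(n-1)) = 0.85178107
u_A = s / sqrt(n) = 0.85178107 / sqrt(10) = 0.26935682
u_B1 = 0.589 / sqrt(6) = 0.24045824
u_B2 = 1.355 / sqrt(3) = 0.78230961
u_B3 = 1.132 / sqrt(6) = 0.46213706
u_B4 = 0.957 / sqrt(6) = 0.39069361
uc = sqrt(0.26935682^2 + 0.24045824^2 + 0.78230961^2 + 0.46213706^2 + 0.39069361^2) = 1.0528978
U = k * uc = 3 * 1.0528978
U = 3.1587

3.1587


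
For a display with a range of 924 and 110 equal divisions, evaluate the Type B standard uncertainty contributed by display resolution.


resolution = range / divisions
resolution = 924 / 110 = 8.4
u_res = resolution / (2*sqrt(3))
u_res = 8.4 / 3.4641016
u_res = 2.4249

2.4249


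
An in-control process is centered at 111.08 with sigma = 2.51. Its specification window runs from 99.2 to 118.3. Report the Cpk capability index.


Cpu = (USL - mean) / (3*sigma) = (118.3 - 111.08) / (3*2.51) = 0.9588
Cpl = (mean - LSL) / (3*sigma) = (111.08 - 99.2) / (3*2.51) = 1.5777
Cpk = min(Cpu, Cpl) = 0.9588

0.9588


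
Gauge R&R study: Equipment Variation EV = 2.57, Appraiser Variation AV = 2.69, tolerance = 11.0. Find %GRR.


GRR = sqrt(EV^2 + AV^2) = sqrt(2.57^2 + 2.69^2) = 3.7203494
%GRR = GRR / tol * 100 = 3.7203494 / 11.0 * 100
%GRR = 33.8214

33.8214


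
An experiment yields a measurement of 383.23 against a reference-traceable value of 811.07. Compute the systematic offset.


Systematic error = measured - true
= 383.23 - 811.07
= -427.8400

-427.8400


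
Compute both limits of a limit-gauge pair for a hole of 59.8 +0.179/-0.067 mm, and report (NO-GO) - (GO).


GO = nominal - lower_tol (smallest hole = maximum material condition)
GO = 59.8 - 0.067 = 59.733
NO-GO = nominal + upper_tol (largest hole = least material condition)
NO-GO = 59.8 + 0.179 = 59.979
spread = NO-GO - GO = 59.979 - 59.733 = 0.2460

0.2460


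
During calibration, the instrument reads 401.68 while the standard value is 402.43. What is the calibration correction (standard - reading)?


Correction = standard - reading
= 402.43 - 401.68
= 0.7500

0.7500


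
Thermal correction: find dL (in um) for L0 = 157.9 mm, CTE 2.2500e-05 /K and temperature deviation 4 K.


dL = L * alpha * dT
= 157.9 * 2.2500e-05 * 4
= 0.0142110 mm
dL_um = 0.0142110 * 1000 = 14.2110 um

14.2110


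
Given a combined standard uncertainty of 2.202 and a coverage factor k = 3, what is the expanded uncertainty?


U = k * uc
U = 3 * 2.202
U = 6.6060

6.6060


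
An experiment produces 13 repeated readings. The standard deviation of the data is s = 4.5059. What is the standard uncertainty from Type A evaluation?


u_A = s / sqrt(n)
u_A = 4.5059 / sqrt(13)
u_A = 4.5059 / 3.6055513
u_A = 1.2497

1.2497


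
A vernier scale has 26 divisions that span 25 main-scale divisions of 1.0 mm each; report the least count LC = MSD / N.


LC = MSD / n_div
= 1.0 / 26
= 0.0385

0.0385


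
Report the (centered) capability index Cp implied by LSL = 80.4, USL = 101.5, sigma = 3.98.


Cp = (USL - LSL) / (6 * sigma)
= (101.5 - 80.4) / (6 * 3.98)
= 21.1000 / 23.8800
= 0.8836

0.8836


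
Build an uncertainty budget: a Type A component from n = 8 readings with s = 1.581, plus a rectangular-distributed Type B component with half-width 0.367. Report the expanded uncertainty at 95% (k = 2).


u_A = s / sqrt(n) = 1.581 / sqrt(8) = 0.55896791
u_B = half_width / sqrt(3) = 0.367 / sqrt(3) = 0.21188755
uc = sqrt(u_A^2 + u_B^2) = sqrt(0.55896791^2 + 0.21188755^2) = 0.59778044
U = k * uc = 2 * 0.59778044
U = 1.1956

1.1956


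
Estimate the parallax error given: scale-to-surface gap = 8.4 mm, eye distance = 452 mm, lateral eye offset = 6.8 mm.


error = h * offset / d
= 8.4 * 6.8 / 452
= 0.1264

0.1264


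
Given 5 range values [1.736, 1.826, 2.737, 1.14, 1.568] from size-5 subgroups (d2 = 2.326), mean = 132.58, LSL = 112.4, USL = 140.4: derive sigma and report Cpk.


R_bar = (1.736 + 1.826 + 2.737 + 1.14 + 1.568) / 5 = 1.8014
sigma = R_bar / d2 = 1.8014 / 2.326 = 0.7744626
Cp = (USL - LSL)/(6*sigma) = (140.4 - 112.4)/(6*0.7744626) = 6.0257
Cpu = (140.4 - 132.58)/(3*0.7744626) = 3.3658
Cpl = (132.58 - 112.4)/(3*0.7744626) = 8.6856
Cpk = min(Cpu, Cpl) = 3.3658

3.3658


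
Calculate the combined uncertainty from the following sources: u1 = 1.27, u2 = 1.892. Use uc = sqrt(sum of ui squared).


uc = sqrt(1.27^2 + 1.892^2)
uc = sqrt(5.192564)
uc = 2.2787

2.2787


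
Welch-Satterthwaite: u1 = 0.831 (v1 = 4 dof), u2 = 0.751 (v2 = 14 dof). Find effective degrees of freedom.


uc = sqrt(u1^2 + u2^2) = sqrt(0.831^2 + 0.751^2) = 1.1200723
v_eff = uc^4 / (u1^4/v1 + u2^4/v2)
= 1.1200723^4 / (0.831^4/4 + 0.751^4/14)
= 1.5739257 / 0.14193985
v_eff = 11.0887

11.0887


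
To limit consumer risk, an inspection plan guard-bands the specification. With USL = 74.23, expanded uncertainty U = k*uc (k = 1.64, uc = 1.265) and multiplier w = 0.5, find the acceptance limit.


U = k * uc = 1.64 * 1.265 = 2.0746
guard band g = w * U = 0.5 * 2.0746 = 1.0373
AL = USL - g = 74.23 - 1.0373
AL = 73.1927

73.1927


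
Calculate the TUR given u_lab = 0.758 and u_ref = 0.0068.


TUR = u_lab / u_ref
= 0.758 / 0.0068
= 111.4706

111.4706


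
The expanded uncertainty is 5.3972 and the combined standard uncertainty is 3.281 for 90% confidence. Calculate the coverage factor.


k = U / uc
k = 5.3972 / 3.281
k = 1.645

1.645


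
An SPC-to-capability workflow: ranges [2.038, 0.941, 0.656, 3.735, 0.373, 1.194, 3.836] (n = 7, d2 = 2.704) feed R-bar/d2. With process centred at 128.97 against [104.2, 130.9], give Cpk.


R_bar = (2.038 + 0.941 + 0.656 + 3.735 + 0.373 + 1.194 + 3.836) / 7 = 1.8247143
sigma = R_bar / d2 = 1.8247143 / 2.704 = 0.67482038
Cp = (USL - LSL)/(6*sigma) = (130.9 - 104.2)/(6*0.67482038) = 6.5943
Cpu = (130.9 - 128.97)/(3*0.67482038) = 0.9533
Cpl = (128.97 - 104.2)/(3*0.67482038) = 12.2354
Cpk = min(Cpu, Cpl) = 0.9533

0.9533


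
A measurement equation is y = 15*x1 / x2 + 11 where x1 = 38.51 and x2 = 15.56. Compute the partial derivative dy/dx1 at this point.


y = 15*x1 / x2 + 11
dy/dx1 = 15/x2
Evaluate at x2 = 15.56: c1 = 15 / 15.56
c1 = 0.9640

0.9640


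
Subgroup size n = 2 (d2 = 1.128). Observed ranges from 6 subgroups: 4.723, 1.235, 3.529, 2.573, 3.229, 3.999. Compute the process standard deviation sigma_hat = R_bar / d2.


R_bar = (4.723 + 1.235 + 3.529 + 2.573 + 3.229 + 3.999) / 6
R_bar = 19.288 / 6 = 3.2146667
sigma_hat = R_bar / d2 = 3.2146667 / 1.128 = 2.8499

2.8499


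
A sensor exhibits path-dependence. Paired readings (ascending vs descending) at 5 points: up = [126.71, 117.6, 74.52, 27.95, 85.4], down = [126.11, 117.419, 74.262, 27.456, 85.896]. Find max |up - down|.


|126.71 - 126.11| = 0.6000
|117.6 - 117.419| = 0.1810
|74.52 - 74.262| = 0.2580
|27.95 - 27.456| = 0.4940
|85.4 - 85.896| = 0.4960
hysteresis = max(diffs) = 0.6000

0.6000


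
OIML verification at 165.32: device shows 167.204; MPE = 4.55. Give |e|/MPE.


e = indication - reference = 167.204 - 165.32 = 1.8840
|e| = 1.8840
ratio = |e| / MPE = 1.8840 / 4.55
ratio = 0.4141

0.4141


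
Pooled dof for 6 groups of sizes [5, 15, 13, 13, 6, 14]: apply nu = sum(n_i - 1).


nu = sum_i (n_i - 1)
nu = ((5 - 1) + (15 - 1) + (13 - 1) + (13 - 1) + (6 - 1) + (14 - 1))
nu = 4 + 14 + 12 + 12 + 5 + 13
nu = 60

60


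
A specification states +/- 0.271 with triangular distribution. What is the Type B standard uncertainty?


u_B = half_width / sqrt(6)
u_B = 0.271 / 2.4494897
u_B = 0.1106

0.1106


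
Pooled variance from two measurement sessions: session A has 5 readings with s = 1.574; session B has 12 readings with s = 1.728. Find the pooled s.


s_p = sqrt(((n1-1)*s1^2 + (n2-1)*s2^2) / (n1+n2-2))
numerator = (5-1)*1.574^2 + (12-1)*1.728^2 = 9.909904 + 32.845824 = 42.755728
denominator = 5 + 12 - 2 = 15
s_p^2 = 42.755728 / 15 = 2.8503819
s_p = sqrt(2.8503819) = 1.6883

1.6883


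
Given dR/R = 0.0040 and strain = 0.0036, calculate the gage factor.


GF = (dR/R) / epsilon
= 0.0040 / 0.0036
= 1.1111

1.1111


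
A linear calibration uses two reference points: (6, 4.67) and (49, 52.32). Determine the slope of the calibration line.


slope = (y2 - y1) / (x2 - x1)
= (52.32 - 4.67) / (49 - 6)
= 47.6500 / 43
= 1.1081

1.1081


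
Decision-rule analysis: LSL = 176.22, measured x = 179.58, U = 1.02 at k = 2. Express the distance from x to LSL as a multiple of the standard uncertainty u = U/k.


u = U / k = 1.02 / 2 = 0.51
margin = |LSL - x| = |176.22 - 179.58| = 3.36
z = margin / u = 3.36 / 0.51
z = 6.5882

6.5882


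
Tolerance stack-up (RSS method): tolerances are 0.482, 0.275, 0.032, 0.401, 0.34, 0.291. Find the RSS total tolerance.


RSS = sqrt(0.482^2 + 0.275^2 + 0.032^2 + 0.401^2 + 0.34^2 + 0.291^2)
= sqrt(0.670055)
= 0.8186

0.8186


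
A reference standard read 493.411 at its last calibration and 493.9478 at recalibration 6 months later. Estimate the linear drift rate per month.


rate = (v2 - v1) / months
= (493.9478 - 493.411) / 6
= 0.5368 / 6
= 0.0895

0.0895


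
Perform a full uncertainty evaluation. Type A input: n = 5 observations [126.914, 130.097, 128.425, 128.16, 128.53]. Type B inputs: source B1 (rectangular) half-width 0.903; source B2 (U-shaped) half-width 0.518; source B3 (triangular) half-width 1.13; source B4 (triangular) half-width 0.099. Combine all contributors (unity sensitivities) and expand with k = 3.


mean = (126.914 + 130.097 + 128.425 + 128.16 + 128.53) / 5 = 128.4252
s = sqrt(sum((x - mean)^2)/(n-1)) = 1.1357767
u_A = s / sqrt(n) = 1.1357767 / sqrt(5) = 0.50793478
u_B1 = 0.903 / sqrt(3) = 0.52134729
u_B2 = 0.518 / sqrt(2) = 0.36628131
u_B3 = 1.13 / sqrt(6) = 0.46132057
u_B4 = 0.099 / sqrt(6) = 0.040416581
uc = sqrt(0.50793478^2 + 0.52134729^2 + 0.36628131^2 + 0.46132057^2 + 0.040416581^2) = 0.93723685
U = k * uc = 3 * 0.93723685
U = 2.8117

2.8117


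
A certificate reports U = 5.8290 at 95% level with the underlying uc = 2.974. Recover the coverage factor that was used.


k = U / uc
k = 5.8290 / 2.974
k = 1.96

1.96


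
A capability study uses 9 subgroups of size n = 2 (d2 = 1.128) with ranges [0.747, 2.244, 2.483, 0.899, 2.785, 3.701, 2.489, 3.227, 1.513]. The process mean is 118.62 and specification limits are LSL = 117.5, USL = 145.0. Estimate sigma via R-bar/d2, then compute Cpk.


R_bar = (0.747 + 2.244 + 2.483 + 0.899 + 2.785 + 3.701 + 2.489 + 3.227 + 1.513) / 9 = 2.232
sigma = R_bar / d2 = 2.232 / 1.128 = 1.9787234
Cp = (USL - LSL)/(6*sigma) = (145.0 - 117.5)/(6*1.9787234) = 2.3163
Cpu = (145.0 - 118.62)/(3*1.9787234) = 4.4439
Cpl = (118.62 - 117.5)/(3*1.9787234) = 0.1887
Cpk = min(Cpu, Cpl) = 0.1887

0.1887


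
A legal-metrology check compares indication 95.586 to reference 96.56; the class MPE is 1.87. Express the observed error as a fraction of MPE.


e = indication - reference = 95.586 - 96.56 = -0.9740
|e| = 0.9740
ratio = |e| / MPE = 0.9740 / 1.87
ratio = 0.5209

0.5209


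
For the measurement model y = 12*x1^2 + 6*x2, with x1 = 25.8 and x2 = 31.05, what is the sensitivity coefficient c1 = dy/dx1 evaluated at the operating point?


y = 12*x1^2 + 6*x2
dy/dx1 = 2*12*x1
Evaluate at x1 = 25.8: c1 = 24 * 25.8
c1 = 619.2000

619.2000


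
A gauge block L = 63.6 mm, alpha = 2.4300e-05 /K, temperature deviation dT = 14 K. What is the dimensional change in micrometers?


dL = L * alpha * dT
= 63.6 * 2.4300e-05 * 14
= 0.0216367 mm
dL_um = 0.0216367 * 1000 = 21.6367 um

21.6367


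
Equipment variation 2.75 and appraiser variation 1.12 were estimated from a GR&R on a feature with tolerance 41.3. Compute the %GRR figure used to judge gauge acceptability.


GRR = sqrt(EV^2 + AV^2) = sqrt(2.75^2 + 1.12^2) = 2.9693265
%GRR = GRR / tol * 100 = 2.9693265 / 41.3 * 100
%GRR = 7.1897

7.1897


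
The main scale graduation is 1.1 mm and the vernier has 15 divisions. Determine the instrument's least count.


LC = MSD / n_div
= 1.1 / 15
= 0.0733

0.0733


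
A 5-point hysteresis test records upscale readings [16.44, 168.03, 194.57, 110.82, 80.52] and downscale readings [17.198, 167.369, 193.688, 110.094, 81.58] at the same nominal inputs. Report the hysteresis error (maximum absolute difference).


|16.44 - 17.198| = 0.7580
|168.03 - 167.369| = 0.6610
|194.57 - 193.688| = 0.8820
|110.82 - 110.094| = 0.7260
|80.52 - 81.58| = 1.0600
hysteresis = max(diffs) = 1.0600

1.0600


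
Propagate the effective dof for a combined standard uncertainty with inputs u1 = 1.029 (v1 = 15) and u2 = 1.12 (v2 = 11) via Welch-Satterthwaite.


uc = sqrt(u1^2 + u2^2) = sqrt(1.029^2 + 1.12^2) = 1.5209343
v_eff = uc^4 / (u1^4/v1 + u2^4/v2)
= 1.5209343^4 / (1.029^4/15 + 1.12^4/11)
= 5.3510846 / 0.21779017
v_eff = 24.5699

24.5699


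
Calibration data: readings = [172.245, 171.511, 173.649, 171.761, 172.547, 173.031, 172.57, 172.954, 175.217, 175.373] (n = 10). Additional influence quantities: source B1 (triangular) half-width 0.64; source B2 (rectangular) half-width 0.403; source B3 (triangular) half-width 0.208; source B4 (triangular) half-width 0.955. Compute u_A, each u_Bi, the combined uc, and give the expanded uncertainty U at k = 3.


mean = (172.245 + 171.511 + 173.649 + 171.761 + 172.547 + 173.031 + 172.57 + 172.954 + 175.217 + 175.373) / 10 = 173.0858
s = sqrt(sum((x - mean)^2)/(n-1)) = 1.3169517
u_A = s / sqrt(n) = 1.3169517 / sqrt(10) = 0.41645669
u_B1 = 0.64 / sqrt(6) = 0.26127891
u_B2 = 0.403 / sqrt(3) = 0.23267216
u_B3 = 0.208 / sqrt(6) = 0.084915644
u_B4 = 0.955 / sqrt(6) = 0.38987712
uc = sqrt(0.41645669^2 + 0.26127891^2 + 0.23267216^2 + 0.084915644^2 + 0.38987712^2) = 0.67457691
U = k * uc = 3 * 0.67457691
U = 2.0237

2.0237


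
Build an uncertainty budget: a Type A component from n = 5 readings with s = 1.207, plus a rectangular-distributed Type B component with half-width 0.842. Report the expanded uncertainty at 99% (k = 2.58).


u_A = s / sqrt(n) = 1.207 / sqrt(5) = 0.53978681
u_B = half_width / sqrt(3) = 0.842 / sqrt(3) = 0.48612893
uc = sqrt(u_A^2 + u_B^2) = sqrt(0.53978681^2 + 0.48612893^2) = 0.72642352
U = k * uc = 2.58 * 0.72642352
U = 1.8742

1.8742


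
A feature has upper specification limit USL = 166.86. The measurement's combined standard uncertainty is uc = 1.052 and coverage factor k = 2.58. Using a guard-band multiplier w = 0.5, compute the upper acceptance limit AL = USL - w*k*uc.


U = k * uc = 2.58 * 1.052 = 2.71416
guard band g = w * U = 0.5 * 2.71416 = 1.35708
AL = USL - g = 166.86 - 1.35708
AL = 165.5029

165.5029


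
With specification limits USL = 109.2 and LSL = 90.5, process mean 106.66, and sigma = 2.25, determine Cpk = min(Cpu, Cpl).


Cpu = (USL - mean) / (3*sigma) = (109.2 - 106.66) / (3*2.25) = 0.3763
Cpl = (mean - LSL) / (3*sigma) = (106.66 - 90.5) / (3*2.25) = 2.3941
Cpk = min(Cpu, Cpl) = 0.3763

0.3763


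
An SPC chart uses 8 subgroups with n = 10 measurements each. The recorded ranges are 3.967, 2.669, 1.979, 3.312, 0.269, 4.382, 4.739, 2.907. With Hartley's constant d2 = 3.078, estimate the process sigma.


R_bar = (3.967 + 2.669 + 1.979 + 3.312 + 0.269 + 4.382 + 4.739 + 2.907) / 8
R_bar = 24.224 / 8 = 3.028
sigma_hat = R_bar / d2 = 3.028 / 3.078 = 0.9838

0.9838


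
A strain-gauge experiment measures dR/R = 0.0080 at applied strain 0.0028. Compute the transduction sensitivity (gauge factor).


GF = (dR/R) / epsilon
= 0.0080 / 0.0028
= 2.8571

2.8571


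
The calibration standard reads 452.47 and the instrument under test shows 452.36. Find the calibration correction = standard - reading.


Correction = standard - reading
= 452.47 - 452.36
= 0.1100

0.1100


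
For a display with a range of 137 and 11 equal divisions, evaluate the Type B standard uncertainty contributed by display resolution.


resolution = range / divisions
resolution = 137 / 11 = 12.454545
u_res = resolution / (2*sqrt(3))
u_res = 12.454545 / 3.4641016
u_res = 3.5953

3.5953


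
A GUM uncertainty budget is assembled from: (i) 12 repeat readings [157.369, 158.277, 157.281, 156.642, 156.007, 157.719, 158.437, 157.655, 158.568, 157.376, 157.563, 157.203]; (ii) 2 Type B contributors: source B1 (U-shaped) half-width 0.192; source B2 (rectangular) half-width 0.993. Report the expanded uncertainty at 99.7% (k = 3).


mean = (157.369 + 158.277 + 157.281 + 156.642 + 156.007 + 157.719 + 158.437 + 157.655 + 158.568 + 157.376 + 157.563 + 157.203) / 12 = 157.5080833
s = sqrt(sum((x - mean)^2)/(n-1)) = 0.7280992
u_A = s / sqrt(n) = 0.7280992 / sqrt(12) = 0.21018413
u_B1 = 0.192 / sqrt(2) = 0.1357645
u_B2 = 0.993 / sqrt(3) = 0.57330882
uc = sqrt(0.21018413^2 + 0.1357645^2 + 0.57330882^2) = 0.62553367
U = k * uc = 3 * 0.62553367
U = 1.8766

1.8766


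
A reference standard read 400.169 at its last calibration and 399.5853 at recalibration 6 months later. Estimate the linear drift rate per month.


rate = (v2 - v1) / months
= (399.5853 - 400.169) / 6
= -0.5837 / 6
= -0.0973

-0.0973


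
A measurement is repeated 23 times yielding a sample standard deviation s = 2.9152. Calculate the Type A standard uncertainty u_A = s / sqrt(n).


u_A = s / sqrt(n)
u_A = 2.9152 / sqrt(23)
u_A = 2.9152 / 4.7958315
u_A = 0.6079

0.6079


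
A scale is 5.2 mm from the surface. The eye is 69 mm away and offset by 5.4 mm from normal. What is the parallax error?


error = h * offset / d
= 5.2 * 5.4 / 69
= 0.4070

0.4070


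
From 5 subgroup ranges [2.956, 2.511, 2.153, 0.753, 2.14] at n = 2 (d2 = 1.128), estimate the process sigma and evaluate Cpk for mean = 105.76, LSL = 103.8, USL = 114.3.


R_bar = (2.956 + 2.511 + 2.153 + 0.753 + 2.14) / 5 = 2.1026
sigma = R_bar / d2 = 2.1026 / 1.128 = 1.8640071
Cp = (USL - LSL)/(6*sigma) = (114.3 - 103.8)/(6*1.8640071) = 0.9388
Cpu = (114.3 - 105.76)/(3*1.8640071) = 1.5272
Cpl = (105.76 - 103.8)/(3*1.8640071) = 0.3505
Cpk = min(Cpu, Cpl) = 0.3505

0.3505


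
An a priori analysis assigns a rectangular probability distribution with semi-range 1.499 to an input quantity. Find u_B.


u_B = half_width / sqrt(3)
u_B = 1.499 / 1.7320508
u_B = 0.8654

0.8654


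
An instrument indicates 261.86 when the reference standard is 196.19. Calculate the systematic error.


Systematic error = measured - true
= 261.86 - 196.19
= 65.6700

65.6700


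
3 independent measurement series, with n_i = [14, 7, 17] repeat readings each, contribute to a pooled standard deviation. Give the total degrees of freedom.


nu = sum_i (n_i - 1)
nu = ((14 - 1) + (7 - 1) + (17 - 1))
nu = 13 + 6 + 16
nu = 35

35


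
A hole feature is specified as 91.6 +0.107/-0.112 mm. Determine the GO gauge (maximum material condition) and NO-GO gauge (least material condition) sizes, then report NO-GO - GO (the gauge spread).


GO = nominal - lower_tol (smallest hole = maximum material condition)
GO = 91.6 - 0.112 = 91.488
NO-GO = nominal + upper_tol (largest hole = least material condition)
NO-GO = 91.6 + 0.107 = 91.707
spread = NO-GO - GO = 91.707 - 91.488 = 0.2190

0.2190


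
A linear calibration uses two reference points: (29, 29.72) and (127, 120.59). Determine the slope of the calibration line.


slope = (y2 - y1) / (x2 - x1)
= (120.59 - 29.72) / (127 - 29)
= 90.8700 / 98
= 0.9272

0.9272


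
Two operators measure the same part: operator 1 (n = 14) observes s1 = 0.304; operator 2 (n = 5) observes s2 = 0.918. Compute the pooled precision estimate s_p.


s_p = sqrt(((n1-1)*s1^2 + (n2-1)*s2^2) / (n1+n2-2))
numerator = (14-1)*0.304^2 + (5-1)*0.918^2 = 1.201408 + 3.370896 = 4.572304
denominator = 14 + 5 - 2 = 17
s_p^2 = 4.572304 / 17 = 0.26895906
s_p = sqrt(0.26895906) = 0.5186

0.5186


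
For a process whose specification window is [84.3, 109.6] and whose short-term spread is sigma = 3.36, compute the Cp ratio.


Cp = (USL - LSL) / (6 * sigma)
= (109.6 - 84.3) / (6 * 3.36)
= 25.3000 / 20.1600
= 1.2550

1.2550


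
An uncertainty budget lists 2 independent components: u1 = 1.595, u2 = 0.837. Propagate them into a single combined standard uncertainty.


uc = sqrt(1.595^2 + 0.837^2)
uc = sqrt(3.244594)
uc = 1.8013

1.8013


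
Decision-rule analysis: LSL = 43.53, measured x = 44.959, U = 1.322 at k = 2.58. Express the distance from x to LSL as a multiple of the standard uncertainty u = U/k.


u = U / k = 1.322 / 2.58 = 0.5124031
margin = |LSL - x| = |43.53 - 44.959| = 1.429
z = margin / u = 1.429 / 0.5124031
z = 2.7888

2.7888


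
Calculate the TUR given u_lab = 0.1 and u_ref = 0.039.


TUR = u_lab / u_ref
= 0.1 / 0.039
= 2.5641

2.5641


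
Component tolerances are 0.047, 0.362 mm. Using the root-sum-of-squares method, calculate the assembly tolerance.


RSS = sqrt(0.047^2 + 0.362^2)
= sqrt(0.133253)
= 0.3650

0.3650


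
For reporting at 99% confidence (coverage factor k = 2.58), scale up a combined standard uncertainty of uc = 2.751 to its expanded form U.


U = k * uc
U = 2.58 * 2.751
U = 7.0976

7.0976


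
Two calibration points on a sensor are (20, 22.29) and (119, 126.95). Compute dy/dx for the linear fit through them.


slope = (y2 - y1) / (x2 - x1)
= (126.95 - 22.29) / (119 - 20)
= 104.6600 / 99
= 1.0572

1.0572


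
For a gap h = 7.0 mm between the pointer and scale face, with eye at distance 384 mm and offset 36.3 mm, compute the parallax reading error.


error = h * offset / d
= 7.0 * 36.3 / 384
= 0.6617

0.6617


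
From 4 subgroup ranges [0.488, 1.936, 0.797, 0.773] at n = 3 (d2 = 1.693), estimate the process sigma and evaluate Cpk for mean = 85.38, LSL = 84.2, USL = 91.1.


R_bar = (0.488 + 1.936 + 0.797 + 0.773) / 4 = 0.9985
sigma = R_bar / d2 = 0.9985 / 1.693 = 0.58978145
Cp = (USL - LSL)/(6*sigma) = (91.1 - 84.2)/(6*0.58978145) = 1.9499
Cpu = (91.1 - 85.38)/(3*0.58978145) = 3.2328
Cpl = (85.38 - 84.2)/(3*0.58978145) = 0.6669
Cpk = min(Cpu, Cpl) = 0.6669

0.6669


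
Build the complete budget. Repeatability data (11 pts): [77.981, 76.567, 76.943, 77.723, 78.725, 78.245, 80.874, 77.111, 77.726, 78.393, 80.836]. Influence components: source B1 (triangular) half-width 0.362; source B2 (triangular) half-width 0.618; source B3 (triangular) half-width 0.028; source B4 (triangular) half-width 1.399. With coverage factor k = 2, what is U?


mean = (77.981 + 76.567 + 76.943 + 77.723 + 78.725 + 78.245 + 80.874 + 77.111 + 77.726 + 78.393 + 80.836) / 11 = 78.284
s = sqrt(sum((x - mean)^2)/(n-1)) = 1.4236882
u_A = s / sqrt(n) = 1.4236882 / sqrt(11) = 0.42925814
u_B1 = 0.362 / sqrt(6) = 0.14778588
u_B2 = 0.618 / sqrt(6) = 0.25229744
u_B3 = 0.028 / sqrt(6) = 0.011430952
u_B4 = 1.399 / sqrt(6) = 0.57113936
uc = sqrt(0.42925814^2 + 0.14778588^2 + 0.25229744^2 + 0.011430952^2 + 0.57113936^2) = 0.77206739
U = k * uc = 2 * 0.77206739
U = 1.5441

1.5441


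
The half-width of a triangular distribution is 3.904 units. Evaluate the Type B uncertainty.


u_B = half_width / sqrt(6)
u_B = 3.904 / 2.4494897
u_B = 1.5938

1.5938


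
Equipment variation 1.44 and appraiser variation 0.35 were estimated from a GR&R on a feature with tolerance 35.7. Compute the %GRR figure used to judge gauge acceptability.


GRR = sqrt(EV^2 + AV^2) = sqrt(1.44^2 + 0.35^2) = 1.4819244
%GRR = GRR / tol * 100 = 1.4819244 / 35.7 * 100
%GRR = 4.1510

4.1510


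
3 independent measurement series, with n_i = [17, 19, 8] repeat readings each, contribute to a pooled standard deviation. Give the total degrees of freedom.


nu = sum_i (n_i - 1)
nu = ((17 - 1) + (19 - 1) + (8 - 1))
nu = 16 + 18 + 7
nu = 41

41


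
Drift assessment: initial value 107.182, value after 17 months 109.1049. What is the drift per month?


rate = (v2 - v1) / months
= (109.1049 - 107.182) / 17
= 1.9229 / 17
= 0.1131

0.1131


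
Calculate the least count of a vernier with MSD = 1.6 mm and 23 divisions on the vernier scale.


LC = MSD / n_div
= 1.6 / 23
= 0.0696

0.0696


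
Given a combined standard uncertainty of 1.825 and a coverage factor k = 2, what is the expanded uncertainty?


U = k * uc
U = 2 * 1.825
U = 3.6500

3.6500


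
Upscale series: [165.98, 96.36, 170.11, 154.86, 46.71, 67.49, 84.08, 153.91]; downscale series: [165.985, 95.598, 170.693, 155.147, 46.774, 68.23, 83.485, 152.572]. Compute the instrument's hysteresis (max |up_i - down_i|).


|165.98 - 165.985| = 0.0050
|96.36 - 95.598| = 0.7620
|170.11 - 170.693| = 0.5830
|154.86 - 155.147| = 0.2870
|46.71 - 46.774| = 0.0640
|67.49 - 68.23| = 0.7400
|84.08 - 83.485| = 0.5950
|153.91 - 152.572| = 1.3380
hysteresis = max(diffs) = 1.3380

1.3380


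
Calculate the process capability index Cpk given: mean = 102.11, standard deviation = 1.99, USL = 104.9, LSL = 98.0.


Cpu = (USL - mean) / (3*sigma) = (104.9 - 102.11) / (3*1.99) = 0.4673
Cpl = (mean - LSL) / (3*sigma) = (102.11 - 98.0) / (3*1.99) = 0.6884
Cpk = min(Cpu, Cpl) = 0.4673

0.4673


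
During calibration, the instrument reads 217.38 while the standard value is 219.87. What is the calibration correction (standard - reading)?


Correction = standard - reading
= 219.87 - 217.38
= 2.4900

2.4900


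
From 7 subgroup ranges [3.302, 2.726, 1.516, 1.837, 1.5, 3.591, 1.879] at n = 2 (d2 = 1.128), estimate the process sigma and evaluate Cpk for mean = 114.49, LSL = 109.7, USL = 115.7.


R_bar = (3.302 + 2.726 + 1.516 + 1.837 + 1.5 + 3.591 + 1.879) / 7 = 2.3358571
sigma = R_bar / d2 = 2.3358571 / 1.128 = 2.0707953
Cp = (USL - LSL)/(6*sigma) = (115.7 - 109.7)/(6*2.0707953) = 0.4829
Cpu = (115.7 - 114.49)/(3*2.0707953) = 0.1948
Cpl = (114.49 - 109.7)/(3*2.0707953) = 0.7710
Cpk = min(Cpu, Cpl) = 0.1948

0.1948


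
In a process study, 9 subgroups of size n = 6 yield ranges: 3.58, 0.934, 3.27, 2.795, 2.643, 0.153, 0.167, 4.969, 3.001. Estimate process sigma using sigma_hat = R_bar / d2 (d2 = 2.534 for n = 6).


R_bar = (3.58 + 0.934 + 3.27 + 2.795 + 2.643 + 0.153 + 0.167 + 4.969 + 3.001) / 9
R_bar = 21.512 / 9 = 2.3902222
sigma_hat = R_bar / d2 = 2.3902222 / 2.534 = 0.9433

0.9433


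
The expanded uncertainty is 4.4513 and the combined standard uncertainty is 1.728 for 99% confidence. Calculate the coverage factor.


k = U / uc
k = 4.4513 / 1.728
k = 2.576

2.576


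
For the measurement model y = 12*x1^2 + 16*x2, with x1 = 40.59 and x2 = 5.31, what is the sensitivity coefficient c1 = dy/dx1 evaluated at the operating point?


y = 12*x1^2 + 16*x2
dy/dx1 = 2*12*x1
Evaluate at x1 = 40.59: c1 = 24 * 40.59
c1 = 974.1600

974.1600


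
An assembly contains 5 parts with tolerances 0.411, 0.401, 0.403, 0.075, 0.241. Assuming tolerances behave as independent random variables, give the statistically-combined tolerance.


RSS = sqrt(0.411^2 + 0.401^2 + 0.403^2 + 0.075^2 + 0.241^2)
= sqrt(0.555837)
= 0.7455

0.7455


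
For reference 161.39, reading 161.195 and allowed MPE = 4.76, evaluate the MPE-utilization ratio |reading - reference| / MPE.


e = indication - reference = 161.195 - 161.39 = -0.1950
|e| = 0.1950
ratio = |e| / MPE = 0.1950 / 4.76
ratio = 0.0410

0.0410


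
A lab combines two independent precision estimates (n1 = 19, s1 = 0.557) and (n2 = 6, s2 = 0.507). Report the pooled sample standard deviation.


s_p = sqrt(((n1-1)*s1^2 + (n2-1)*s2^2) / (n1+n2-2))
numerator = (19-1)*0.557^2 + (6-1)*0.507^2 = 5.584482 + 1.285245 = 6.869727
denominator = 19 + 6 - 2 = 23
s_p^2 = 6.869727 / 23 = 0.29868378
s_p = sqrt(0.29868378) = 0.5465

0.5465


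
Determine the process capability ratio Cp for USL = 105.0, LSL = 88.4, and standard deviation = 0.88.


Cp = (USL - LSL) / (6 * sigma)
= (105.0 - 88.4) / (6 * 0.88)
= 16.6000 / 5.2800
= 3.1439

3.1439


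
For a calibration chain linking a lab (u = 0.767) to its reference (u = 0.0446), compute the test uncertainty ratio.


TUR = u_lab / u_ref
= 0.767 / 0.0446
= 17.1973

17.1973


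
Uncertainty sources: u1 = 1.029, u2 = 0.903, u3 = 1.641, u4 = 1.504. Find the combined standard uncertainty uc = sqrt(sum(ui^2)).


uc = sqrt(1.029^2 + 0.903^2 + 1.641^2 + 1.504^2)
uc = sqrt(6.829147)
uc = 2.6133

2.6133


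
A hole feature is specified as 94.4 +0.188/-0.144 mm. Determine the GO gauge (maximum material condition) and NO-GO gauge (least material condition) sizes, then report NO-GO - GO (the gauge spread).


GO = nominal - lower_tol (smallest hole = maximum material condition)
GO = 94.4 - 0.144 = 94.256
NO-GO = nominal + upper_tol (largest hole = least material condition)
NO-GO = 94.4 + 0.188 = 94.588
spread = NO-GO - GO = 94.588 - 94.256 = 0.3320

0.3320


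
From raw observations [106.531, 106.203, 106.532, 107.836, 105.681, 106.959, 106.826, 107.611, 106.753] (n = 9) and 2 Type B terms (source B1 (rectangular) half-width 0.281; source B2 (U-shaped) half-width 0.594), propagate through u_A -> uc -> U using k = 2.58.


mean = (106.531 + 106.203 + 106.532 + 107.836 + 105.681 + 106.959 + 106.826 + 107.611 + 106.753) / 9 = 106.7702222
s = sqrt(sum((x - mean)^2)/(n-1)) = 0.66181168
u_A = s / sqrt(n) = 0.66181168 / sqrt(9) = 0.22060389
u_B1 = 0.281 / sqrt(3) = 0.16223543
u_B2 = 0.594 / sqrt(2) = 0.42002143
uc = sqrt(0.22060389^2 + 0.16223543^2 + 0.42002143^2) = 0.50140245
U = k * uc = 2.58 * 0.50140245
U = 1.2936

1.2936


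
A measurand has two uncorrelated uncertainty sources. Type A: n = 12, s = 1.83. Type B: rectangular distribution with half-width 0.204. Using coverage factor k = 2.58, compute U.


u_A = s / sqrt(n) = 1.83 / sqrt(12) = 0.5282755
u_B = half_width / sqrt(3) = 0.204 / sqrt(3) = 0.11777945
uc = sqrt(u_A^2 + u_B^2) = sqrt(0.5282755^2 + 0.11777945^2) = 0.54124579
U = k * uc = 2.58 * 0.54124579
U = 1.3964

1.3964


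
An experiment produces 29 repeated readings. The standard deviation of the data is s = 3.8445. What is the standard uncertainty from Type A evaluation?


u_A = s / sqrt(n)
u_A = 3.8445 / sqrt(29)
u_A = 3.8445 / 5.3851648
u_A = 0.7139

0.7139


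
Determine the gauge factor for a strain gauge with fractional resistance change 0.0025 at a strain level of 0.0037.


GF = (dR/R) / epsilon
= 0.0025 / 0.0037
= 0.6757

0.6757


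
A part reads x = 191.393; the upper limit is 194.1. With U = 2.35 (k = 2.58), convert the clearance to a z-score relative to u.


u = U / k = 2.35 / 2.58 = 0.91085271
margin = |USL - x| = |194.1 - 191.393| = 2.707
z = margin / u = 2.707 / 0.91085271
z = 2.9719

2.9719


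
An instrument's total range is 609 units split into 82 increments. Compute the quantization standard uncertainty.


resolution = range / divisions
resolution = 609 / 82 = 7.4268293
u_res = resolution / (2*sqrt(3))
u_res = 7.4268293 / 3.4641016
u_res = 2.1439

2.1439


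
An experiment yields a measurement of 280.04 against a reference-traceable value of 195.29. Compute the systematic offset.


Systematic error = measured - true
= 280.04 - 195.29
= 84.7500

84.7500


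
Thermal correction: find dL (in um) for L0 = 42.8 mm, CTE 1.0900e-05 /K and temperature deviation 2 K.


dL = L * alpha * dT
= 42.8 * 1.0900e-05 * 2
= 9.3300000e-04 mm
dL_um = 9.3300000e-04 * 1000 = 0.9330 um

0.9330


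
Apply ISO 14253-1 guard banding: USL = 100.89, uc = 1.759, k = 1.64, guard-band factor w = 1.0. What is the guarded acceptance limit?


U = k * uc = 1.64 * 1.759 = 2.88476
guard band g = w * U = 1.0 * 2.88476 = 2.88476
AL = USL - g = 100.89 - 2.88476
AL = 98.0052

98.0052
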